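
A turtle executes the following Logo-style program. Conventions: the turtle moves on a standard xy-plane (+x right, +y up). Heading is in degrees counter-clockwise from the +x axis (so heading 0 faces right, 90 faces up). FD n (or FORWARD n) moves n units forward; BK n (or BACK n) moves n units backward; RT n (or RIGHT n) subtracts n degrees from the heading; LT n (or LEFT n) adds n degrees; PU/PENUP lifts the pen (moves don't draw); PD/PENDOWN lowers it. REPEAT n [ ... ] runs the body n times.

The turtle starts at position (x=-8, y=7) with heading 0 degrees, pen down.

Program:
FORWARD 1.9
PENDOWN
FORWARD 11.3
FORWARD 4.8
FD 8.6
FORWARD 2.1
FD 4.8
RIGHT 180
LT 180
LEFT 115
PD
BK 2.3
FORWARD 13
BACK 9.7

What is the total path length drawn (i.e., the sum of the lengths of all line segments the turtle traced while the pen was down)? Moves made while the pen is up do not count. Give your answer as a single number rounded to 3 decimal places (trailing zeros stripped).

Answer: 58.5

Derivation:
Executing turtle program step by step:
Start: pos=(-8,7), heading=0, pen down
FD 1.9: (-8,7) -> (-6.1,7) [heading=0, draw]
PD: pen down
FD 11.3: (-6.1,7) -> (5.2,7) [heading=0, draw]
FD 4.8: (5.2,7) -> (10,7) [heading=0, draw]
FD 8.6: (10,7) -> (18.6,7) [heading=0, draw]
FD 2.1: (18.6,7) -> (20.7,7) [heading=0, draw]
FD 4.8: (20.7,7) -> (25.5,7) [heading=0, draw]
RT 180: heading 0 -> 180
LT 180: heading 180 -> 0
LT 115: heading 0 -> 115
PD: pen down
BK 2.3: (25.5,7) -> (26.472,4.915) [heading=115, draw]
FD 13: (26.472,4.915) -> (20.978,16.697) [heading=115, draw]
BK 9.7: (20.978,16.697) -> (25.077,7.906) [heading=115, draw]
Final: pos=(25.077,7.906), heading=115, 9 segment(s) drawn

Segment lengths:
  seg 1: (-8,7) -> (-6.1,7), length = 1.9
  seg 2: (-6.1,7) -> (5.2,7), length = 11.3
  seg 3: (5.2,7) -> (10,7), length = 4.8
  seg 4: (10,7) -> (18.6,7), length = 8.6
  seg 5: (18.6,7) -> (20.7,7), length = 2.1
  seg 6: (20.7,7) -> (25.5,7), length = 4.8
  seg 7: (25.5,7) -> (26.472,4.915), length = 2.3
  seg 8: (26.472,4.915) -> (20.978,16.697), length = 13
  seg 9: (20.978,16.697) -> (25.077,7.906), length = 9.7
Total = 58.5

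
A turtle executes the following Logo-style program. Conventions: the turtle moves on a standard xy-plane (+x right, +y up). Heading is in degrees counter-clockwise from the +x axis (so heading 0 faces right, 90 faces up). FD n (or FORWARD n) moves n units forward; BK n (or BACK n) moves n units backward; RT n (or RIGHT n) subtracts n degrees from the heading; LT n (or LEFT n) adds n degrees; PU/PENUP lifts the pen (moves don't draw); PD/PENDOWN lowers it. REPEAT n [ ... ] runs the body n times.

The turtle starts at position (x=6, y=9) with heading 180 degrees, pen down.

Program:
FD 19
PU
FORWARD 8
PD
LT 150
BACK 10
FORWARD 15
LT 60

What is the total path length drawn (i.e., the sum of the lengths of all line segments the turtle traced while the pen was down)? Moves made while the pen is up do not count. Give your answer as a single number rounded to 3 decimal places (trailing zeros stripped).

Executing turtle program step by step:
Start: pos=(6,9), heading=180, pen down
FD 19: (6,9) -> (-13,9) [heading=180, draw]
PU: pen up
FD 8: (-13,9) -> (-21,9) [heading=180, move]
PD: pen down
LT 150: heading 180 -> 330
BK 10: (-21,9) -> (-29.66,14) [heading=330, draw]
FD 15: (-29.66,14) -> (-16.67,6.5) [heading=330, draw]
LT 60: heading 330 -> 30
Final: pos=(-16.67,6.5), heading=30, 3 segment(s) drawn

Segment lengths:
  seg 1: (6,9) -> (-13,9), length = 19
  seg 2: (-21,9) -> (-29.66,14), length = 10
  seg 3: (-29.66,14) -> (-16.67,6.5), length = 15
Total = 44

Answer: 44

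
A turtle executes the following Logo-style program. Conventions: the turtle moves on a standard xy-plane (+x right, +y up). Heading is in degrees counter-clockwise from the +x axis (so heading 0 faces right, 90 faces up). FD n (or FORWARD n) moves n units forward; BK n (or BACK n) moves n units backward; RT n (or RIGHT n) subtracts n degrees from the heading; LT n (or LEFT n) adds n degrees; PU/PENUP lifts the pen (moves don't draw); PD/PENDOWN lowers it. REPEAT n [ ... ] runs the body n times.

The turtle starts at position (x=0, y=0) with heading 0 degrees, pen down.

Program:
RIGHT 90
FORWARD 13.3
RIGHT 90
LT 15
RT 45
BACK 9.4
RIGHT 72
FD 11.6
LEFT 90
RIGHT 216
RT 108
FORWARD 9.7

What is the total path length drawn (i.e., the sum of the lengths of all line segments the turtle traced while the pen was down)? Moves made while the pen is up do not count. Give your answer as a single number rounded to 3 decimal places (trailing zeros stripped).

Answer: 44

Derivation:
Executing turtle program step by step:
Start: pos=(0,0), heading=0, pen down
RT 90: heading 0 -> 270
FD 13.3: (0,0) -> (0,-13.3) [heading=270, draw]
RT 90: heading 270 -> 180
LT 15: heading 180 -> 195
RT 45: heading 195 -> 150
BK 9.4: (0,-13.3) -> (8.141,-18) [heading=150, draw]
RT 72: heading 150 -> 78
FD 11.6: (8.141,-18) -> (10.552,-6.653) [heading=78, draw]
LT 90: heading 78 -> 168
RT 216: heading 168 -> 312
RT 108: heading 312 -> 204
FD 9.7: (10.552,-6.653) -> (1.691,-10.599) [heading=204, draw]
Final: pos=(1.691,-10.599), heading=204, 4 segment(s) drawn

Segment lengths:
  seg 1: (0,0) -> (0,-13.3), length = 13.3
  seg 2: (0,-13.3) -> (8.141,-18), length = 9.4
  seg 3: (8.141,-18) -> (10.552,-6.653), length = 11.6
  seg 4: (10.552,-6.653) -> (1.691,-10.599), length = 9.7
Total = 44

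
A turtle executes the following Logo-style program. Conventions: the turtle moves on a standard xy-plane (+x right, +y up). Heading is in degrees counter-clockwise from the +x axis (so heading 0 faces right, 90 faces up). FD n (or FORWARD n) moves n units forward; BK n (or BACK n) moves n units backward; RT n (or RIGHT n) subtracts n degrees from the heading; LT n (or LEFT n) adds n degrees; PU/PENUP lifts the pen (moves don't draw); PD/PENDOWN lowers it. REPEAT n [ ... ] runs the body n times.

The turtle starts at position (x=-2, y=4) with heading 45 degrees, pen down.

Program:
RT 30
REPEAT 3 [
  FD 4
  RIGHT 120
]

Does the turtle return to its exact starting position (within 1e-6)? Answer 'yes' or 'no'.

Answer: yes

Derivation:
Executing turtle program step by step:
Start: pos=(-2,4), heading=45, pen down
RT 30: heading 45 -> 15
REPEAT 3 [
  -- iteration 1/3 --
  FD 4: (-2,4) -> (1.864,5.035) [heading=15, draw]
  RT 120: heading 15 -> 255
  -- iteration 2/3 --
  FD 4: (1.864,5.035) -> (0.828,1.172) [heading=255, draw]
  RT 120: heading 255 -> 135
  -- iteration 3/3 --
  FD 4: (0.828,1.172) -> (-2,4) [heading=135, draw]
  RT 120: heading 135 -> 15
]
Final: pos=(-2,4), heading=15, 3 segment(s) drawn

Start position: (-2, 4)
Final position: (-2, 4)
Distance = 0; < 1e-6 -> CLOSED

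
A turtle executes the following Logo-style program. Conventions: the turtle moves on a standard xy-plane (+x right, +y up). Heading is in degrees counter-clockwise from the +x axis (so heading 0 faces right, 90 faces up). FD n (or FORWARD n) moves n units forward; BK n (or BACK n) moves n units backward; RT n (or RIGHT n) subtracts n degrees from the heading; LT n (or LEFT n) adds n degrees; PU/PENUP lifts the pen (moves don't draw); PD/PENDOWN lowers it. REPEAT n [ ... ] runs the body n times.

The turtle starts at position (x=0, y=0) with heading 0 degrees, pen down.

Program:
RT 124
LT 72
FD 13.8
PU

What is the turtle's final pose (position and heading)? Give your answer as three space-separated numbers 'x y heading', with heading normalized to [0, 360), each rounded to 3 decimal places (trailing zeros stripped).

Executing turtle program step by step:
Start: pos=(0,0), heading=0, pen down
RT 124: heading 0 -> 236
LT 72: heading 236 -> 308
FD 13.8: (0,0) -> (8.496,-10.875) [heading=308, draw]
PU: pen up
Final: pos=(8.496,-10.875), heading=308, 1 segment(s) drawn

Answer: 8.496 -10.875 308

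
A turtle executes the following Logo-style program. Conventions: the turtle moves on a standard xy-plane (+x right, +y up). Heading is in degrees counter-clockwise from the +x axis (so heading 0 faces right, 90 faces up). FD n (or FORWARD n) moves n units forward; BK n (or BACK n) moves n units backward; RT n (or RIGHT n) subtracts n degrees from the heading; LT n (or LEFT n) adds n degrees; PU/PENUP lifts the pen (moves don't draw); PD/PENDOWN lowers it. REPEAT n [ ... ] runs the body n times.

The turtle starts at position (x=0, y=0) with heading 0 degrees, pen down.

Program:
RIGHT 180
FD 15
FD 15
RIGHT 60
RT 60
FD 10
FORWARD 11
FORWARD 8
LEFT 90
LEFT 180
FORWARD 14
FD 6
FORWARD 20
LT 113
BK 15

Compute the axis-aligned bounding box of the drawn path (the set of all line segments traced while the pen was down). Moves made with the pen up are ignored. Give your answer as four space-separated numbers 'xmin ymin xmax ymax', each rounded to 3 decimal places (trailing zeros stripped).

Executing turtle program step by step:
Start: pos=(0,0), heading=0, pen down
RT 180: heading 0 -> 180
FD 15: (0,0) -> (-15,0) [heading=180, draw]
FD 15: (-15,0) -> (-30,0) [heading=180, draw]
RT 60: heading 180 -> 120
RT 60: heading 120 -> 60
FD 10: (-30,0) -> (-25,8.66) [heading=60, draw]
FD 11: (-25,8.66) -> (-19.5,18.187) [heading=60, draw]
FD 8: (-19.5,18.187) -> (-15.5,25.115) [heading=60, draw]
LT 90: heading 60 -> 150
LT 180: heading 150 -> 330
FD 14: (-15.5,25.115) -> (-3.376,18.115) [heading=330, draw]
FD 6: (-3.376,18.115) -> (1.821,15.115) [heading=330, draw]
FD 20: (1.821,15.115) -> (19.141,5.115) [heading=330, draw]
LT 113: heading 330 -> 83
BK 15: (19.141,5.115) -> (17.313,-9.773) [heading=83, draw]
Final: pos=(17.313,-9.773), heading=83, 9 segment(s) drawn

Segment endpoints: x in {-30, -25, -19.5, -15.5, -15, -3.376, 0, 1.821, 17.313, 19.141}, y in {-9.773, 0, 0, 0, 5.115, 8.66, 15.115, 18.115, 18.187, 25.115}
xmin=-30, ymin=-9.773, xmax=19.141, ymax=25.115

Answer: -30 -9.773 19.141 25.115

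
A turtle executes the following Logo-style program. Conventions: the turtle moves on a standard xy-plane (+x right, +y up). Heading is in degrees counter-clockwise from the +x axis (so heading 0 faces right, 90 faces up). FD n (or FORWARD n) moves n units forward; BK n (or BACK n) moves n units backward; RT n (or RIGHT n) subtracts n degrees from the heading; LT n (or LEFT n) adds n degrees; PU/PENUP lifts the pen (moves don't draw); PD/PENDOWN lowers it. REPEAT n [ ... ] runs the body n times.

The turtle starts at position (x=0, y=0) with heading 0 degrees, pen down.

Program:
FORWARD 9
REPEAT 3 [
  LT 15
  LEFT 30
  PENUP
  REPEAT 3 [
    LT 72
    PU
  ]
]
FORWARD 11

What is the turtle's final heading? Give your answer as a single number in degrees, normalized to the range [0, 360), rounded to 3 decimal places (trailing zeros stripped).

Answer: 63

Derivation:
Executing turtle program step by step:
Start: pos=(0,0), heading=0, pen down
FD 9: (0,0) -> (9,0) [heading=0, draw]
REPEAT 3 [
  -- iteration 1/3 --
  LT 15: heading 0 -> 15
  LT 30: heading 15 -> 45
  PU: pen up
  REPEAT 3 [
    -- iteration 1/3 --
    LT 72: heading 45 -> 117
    PU: pen up
    -- iteration 2/3 --
    LT 72: heading 117 -> 189
    PU: pen up
    -- iteration 3/3 --
    LT 72: heading 189 -> 261
    PU: pen up
  ]
  -- iteration 2/3 --
  LT 15: heading 261 -> 276
  LT 30: heading 276 -> 306
  PU: pen up
  REPEAT 3 [
    -- iteration 1/3 --
    LT 72: heading 306 -> 18
    PU: pen up
    -- iteration 2/3 --
    LT 72: heading 18 -> 90
    PU: pen up
    -- iteration 3/3 --
    LT 72: heading 90 -> 162
    PU: pen up
  ]
  -- iteration 3/3 --
  LT 15: heading 162 -> 177
  LT 30: heading 177 -> 207
  PU: pen up
  REPEAT 3 [
    -- iteration 1/3 --
    LT 72: heading 207 -> 279
    PU: pen up
    -- iteration 2/3 --
    LT 72: heading 279 -> 351
    PU: pen up
    -- iteration 3/3 --
    LT 72: heading 351 -> 63
    PU: pen up
  ]
]
FD 11: (9,0) -> (13.994,9.801) [heading=63, move]
Final: pos=(13.994,9.801), heading=63, 1 segment(s) drawn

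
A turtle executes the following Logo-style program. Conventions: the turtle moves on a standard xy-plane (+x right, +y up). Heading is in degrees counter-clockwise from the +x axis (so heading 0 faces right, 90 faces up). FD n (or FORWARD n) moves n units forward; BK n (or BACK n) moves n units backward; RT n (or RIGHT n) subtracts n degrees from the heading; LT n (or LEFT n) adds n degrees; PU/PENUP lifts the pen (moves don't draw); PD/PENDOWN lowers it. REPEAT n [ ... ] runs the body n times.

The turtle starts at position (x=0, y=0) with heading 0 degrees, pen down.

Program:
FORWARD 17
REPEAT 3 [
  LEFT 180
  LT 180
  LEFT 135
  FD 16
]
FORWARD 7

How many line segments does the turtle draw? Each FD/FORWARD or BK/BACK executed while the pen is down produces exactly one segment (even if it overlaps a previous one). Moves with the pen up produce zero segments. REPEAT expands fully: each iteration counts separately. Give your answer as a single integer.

Executing turtle program step by step:
Start: pos=(0,0), heading=0, pen down
FD 17: (0,0) -> (17,0) [heading=0, draw]
REPEAT 3 [
  -- iteration 1/3 --
  LT 180: heading 0 -> 180
  LT 180: heading 180 -> 0
  LT 135: heading 0 -> 135
  FD 16: (17,0) -> (5.686,11.314) [heading=135, draw]
  -- iteration 2/3 --
  LT 180: heading 135 -> 315
  LT 180: heading 315 -> 135
  LT 135: heading 135 -> 270
  FD 16: (5.686,11.314) -> (5.686,-4.686) [heading=270, draw]
  -- iteration 3/3 --
  LT 180: heading 270 -> 90
  LT 180: heading 90 -> 270
  LT 135: heading 270 -> 45
  FD 16: (5.686,-4.686) -> (17,6.627) [heading=45, draw]
]
FD 7: (17,6.627) -> (21.95,11.577) [heading=45, draw]
Final: pos=(21.95,11.577), heading=45, 5 segment(s) drawn
Segments drawn: 5

Answer: 5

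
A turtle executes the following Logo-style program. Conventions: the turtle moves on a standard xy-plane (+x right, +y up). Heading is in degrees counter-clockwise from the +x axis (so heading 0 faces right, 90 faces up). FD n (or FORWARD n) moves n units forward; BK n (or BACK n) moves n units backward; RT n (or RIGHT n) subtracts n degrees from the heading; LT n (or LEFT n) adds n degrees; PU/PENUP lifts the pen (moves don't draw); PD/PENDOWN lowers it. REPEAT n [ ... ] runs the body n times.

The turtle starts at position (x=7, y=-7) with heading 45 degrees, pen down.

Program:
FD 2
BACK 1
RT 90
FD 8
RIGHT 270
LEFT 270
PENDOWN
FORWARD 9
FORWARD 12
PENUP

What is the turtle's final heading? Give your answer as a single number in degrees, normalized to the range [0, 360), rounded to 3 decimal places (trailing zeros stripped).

Answer: 315

Derivation:
Executing turtle program step by step:
Start: pos=(7,-7), heading=45, pen down
FD 2: (7,-7) -> (8.414,-5.586) [heading=45, draw]
BK 1: (8.414,-5.586) -> (7.707,-6.293) [heading=45, draw]
RT 90: heading 45 -> 315
FD 8: (7.707,-6.293) -> (13.364,-11.95) [heading=315, draw]
RT 270: heading 315 -> 45
LT 270: heading 45 -> 315
PD: pen down
FD 9: (13.364,-11.95) -> (19.728,-18.314) [heading=315, draw]
FD 12: (19.728,-18.314) -> (28.213,-26.799) [heading=315, draw]
PU: pen up
Final: pos=(28.213,-26.799), heading=315, 5 segment(s) drawn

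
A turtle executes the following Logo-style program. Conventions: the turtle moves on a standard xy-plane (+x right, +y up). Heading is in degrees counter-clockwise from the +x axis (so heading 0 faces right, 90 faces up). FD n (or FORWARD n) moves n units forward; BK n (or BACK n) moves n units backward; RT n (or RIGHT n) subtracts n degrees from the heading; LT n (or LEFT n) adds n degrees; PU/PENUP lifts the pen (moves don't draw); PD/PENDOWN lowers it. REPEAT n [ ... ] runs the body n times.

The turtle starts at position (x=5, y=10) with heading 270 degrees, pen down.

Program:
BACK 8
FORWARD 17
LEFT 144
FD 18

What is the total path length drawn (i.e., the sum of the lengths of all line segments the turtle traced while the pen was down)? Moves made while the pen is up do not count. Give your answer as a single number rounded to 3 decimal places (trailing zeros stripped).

Answer: 43

Derivation:
Executing turtle program step by step:
Start: pos=(5,10), heading=270, pen down
BK 8: (5,10) -> (5,18) [heading=270, draw]
FD 17: (5,18) -> (5,1) [heading=270, draw]
LT 144: heading 270 -> 54
FD 18: (5,1) -> (15.58,15.562) [heading=54, draw]
Final: pos=(15.58,15.562), heading=54, 3 segment(s) drawn

Segment lengths:
  seg 1: (5,10) -> (5,18), length = 8
  seg 2: (5,18) -> (5,1), length = 17
  seg 3: (5,1) -> (15.58,15.562), length = 18
Total = 43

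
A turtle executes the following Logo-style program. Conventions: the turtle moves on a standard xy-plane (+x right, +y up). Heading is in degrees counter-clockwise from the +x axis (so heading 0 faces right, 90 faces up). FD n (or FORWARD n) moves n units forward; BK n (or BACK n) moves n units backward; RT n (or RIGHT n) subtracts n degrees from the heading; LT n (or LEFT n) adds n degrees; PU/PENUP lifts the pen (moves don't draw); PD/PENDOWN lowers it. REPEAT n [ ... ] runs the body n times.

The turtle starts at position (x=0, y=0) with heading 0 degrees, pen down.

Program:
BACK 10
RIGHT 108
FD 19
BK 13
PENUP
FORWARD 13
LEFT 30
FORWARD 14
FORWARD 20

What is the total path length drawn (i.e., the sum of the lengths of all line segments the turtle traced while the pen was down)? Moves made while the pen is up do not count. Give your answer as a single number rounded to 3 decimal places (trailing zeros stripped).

Answer: 42

Derivation:
Executing turtle program step by step:
Start: pos=(0,0), heading=0, pen down
BK 10: (0,0) -> (-10,0) [heading=0, draw]
RT 108: heading 0 -> 252
FD 19: (-10,0) -> (-15.871,-18.07) [heading=252, draw]
BK 13: (-15.871,-18.07) -> (-11.854,-5.706) [heading=252, draw]
PU: pen up
FD 13: (-11.854,-5.706) -> (-15.871,-18.07) [heading=252, move]
LT 30: heading 252 -> 282
FD 14: (-15.871,-18.07) -> (-12.961,-31.764) [heading=282, move]
FD 20: (-12.961,-31.764) -> (-8.802,-51.327) [heading=282, move]
Final: pos=(-8.802,-51.327), heading=282, 3 segment(s) drawn

Segment lengths:
  seg 1: (0,0) -> (-10,0), length = 10
  seg 2: (-10,0) -> (-15.871,-18.07), length = 19
  seg 3: (-15.871,-18.07) -> (-11.854,-5.706), length = 13
Total = 42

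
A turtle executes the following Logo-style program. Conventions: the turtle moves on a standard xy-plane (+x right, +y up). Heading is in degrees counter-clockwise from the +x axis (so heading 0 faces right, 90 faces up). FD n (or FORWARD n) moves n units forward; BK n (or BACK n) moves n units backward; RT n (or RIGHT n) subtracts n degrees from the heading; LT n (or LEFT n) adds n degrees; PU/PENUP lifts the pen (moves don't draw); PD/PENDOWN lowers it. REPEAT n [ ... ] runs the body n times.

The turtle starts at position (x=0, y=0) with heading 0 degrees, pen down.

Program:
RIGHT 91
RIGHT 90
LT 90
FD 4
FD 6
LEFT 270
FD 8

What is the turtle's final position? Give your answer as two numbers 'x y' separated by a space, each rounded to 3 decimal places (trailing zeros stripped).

Executing turtle program step by step:
Start: pos=(0,0), heading=0, pen down
RT 91: heading 0 -> 269
RT 90: heading 269 -> 179
LT 90: heading 179 -> 269
FD 4: (0,0) -> (-0.07,-3.999) [heading=269, draw]
FD 6: (-0.07,-3.999) -> (-0.175,-9.998) [heading=269, draw]
LT 270: heading 269 -> 179
FD 8: (-0.175,-9.998) -> (-8.173,-9.859) [heading=179, draw]
Final: pos=(-8.173,-9.859), heading=179, 3 segment(s) drawn

Answer: -8.173 -9.859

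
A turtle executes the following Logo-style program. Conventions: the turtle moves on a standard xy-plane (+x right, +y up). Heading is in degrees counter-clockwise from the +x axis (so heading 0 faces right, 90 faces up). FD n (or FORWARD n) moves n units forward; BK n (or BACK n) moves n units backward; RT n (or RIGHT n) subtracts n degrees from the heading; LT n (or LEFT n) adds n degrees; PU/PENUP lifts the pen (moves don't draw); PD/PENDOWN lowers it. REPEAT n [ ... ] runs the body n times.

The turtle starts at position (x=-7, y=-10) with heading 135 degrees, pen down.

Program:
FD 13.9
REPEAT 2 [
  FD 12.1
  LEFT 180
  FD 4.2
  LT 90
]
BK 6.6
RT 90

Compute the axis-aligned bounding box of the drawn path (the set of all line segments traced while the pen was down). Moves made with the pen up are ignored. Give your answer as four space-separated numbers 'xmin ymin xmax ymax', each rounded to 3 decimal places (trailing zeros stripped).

Answer: -25.385 -10 -7 15.668

Derivation:
Executing turtle program step by step:
Start: pos=(-7,-10), heading=135, pen down
FD 13.9: (-7,-10) -> (-16.829,-0.171) [heading=135, draw]
REPEAT 2 [
  -- iteration 1/2 --
  FD 12.1: (-16.829,-0.171) -> (-25.385,8.385) [heading=135, draw]
  LT 180: heading 135 -> 315
  FD 4.2: (-25.385,8.385) -> (-22.415,5.415) [heading=315, draw]
  LT 90: heading 315 -> 45
  -- iteration 2/2 --
  FD 12.1: (-22.415,5.415) -> (-13.859,13.971) [heading=45, draw]
  LT 180: heading 45 -> 225
  FD 4.2: (-13.859,13.971) -> (-16.829,11.001) [heading=225, draw]
  LT 90: heading 225 -> 315
]
BK 6.6: (-16.829,11.001) -> (-21.496,15.668) [heading=315, draw]
RT 90: heading 315 -> 225
Final: pos=(-21.496,15.668), heading=225, 6 segment(s) drawn

Segment endpoints: x in {-25.385, -22.415, -21.496, -16.829, -16.829, -13.859, -7}, y in {-10, -0.171, 5.415, 8.385, 11.001, 13.971, 15.668}
xmin=-25.385, ymin=-10, xmax=-7, ymax=15.668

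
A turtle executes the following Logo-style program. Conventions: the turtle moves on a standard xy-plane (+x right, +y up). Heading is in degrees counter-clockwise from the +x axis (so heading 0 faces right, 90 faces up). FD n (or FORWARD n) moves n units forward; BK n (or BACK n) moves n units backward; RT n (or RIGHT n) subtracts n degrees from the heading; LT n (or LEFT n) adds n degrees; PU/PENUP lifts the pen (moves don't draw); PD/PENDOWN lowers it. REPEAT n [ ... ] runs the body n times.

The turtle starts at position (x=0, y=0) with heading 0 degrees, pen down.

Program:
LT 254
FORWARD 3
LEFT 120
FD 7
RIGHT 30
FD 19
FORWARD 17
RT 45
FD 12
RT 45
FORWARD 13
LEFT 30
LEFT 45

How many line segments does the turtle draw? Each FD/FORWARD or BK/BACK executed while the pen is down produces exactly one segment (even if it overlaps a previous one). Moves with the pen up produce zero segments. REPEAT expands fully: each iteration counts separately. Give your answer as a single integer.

Answer: 6

Derivation:
Executing turtle program step by step:
Start: pos=(0,0), heading=0, pen down
LT 254: heading 0 -> 254
FD 3: (0,0) -> (-0.827,-2.884) [heading=254, draw]
LT 120: heading 254 -> 14
FD 7: (-0.827,-2.884) -> (5.965,-1.19) [heading=14, draw]
RT 30: heading 14 -> 344
FD 19: (5.965,-1.19) -> (24.229,-6.427) [heading=344, draw]
FD 17: (24.229,-6.427) -> (40.571,-11.113) [heading=344, draw]
RT 45: heading 344 -> 299
FD 12: (40.571,-11.113) -> (46.388,-21.609) [heading=299, draw]
RT 45: heading 299 -> 254
FD 13: (46.388,-21.609) -> (42.805,-34.105) [heading=254, draw]
LT 30: heading 254 -> 284
LT 45: heading 284 -> 329
Final: pos=(42.805,-34.105), heading=329, 6 segment(s) drawn
Segments drawn: 6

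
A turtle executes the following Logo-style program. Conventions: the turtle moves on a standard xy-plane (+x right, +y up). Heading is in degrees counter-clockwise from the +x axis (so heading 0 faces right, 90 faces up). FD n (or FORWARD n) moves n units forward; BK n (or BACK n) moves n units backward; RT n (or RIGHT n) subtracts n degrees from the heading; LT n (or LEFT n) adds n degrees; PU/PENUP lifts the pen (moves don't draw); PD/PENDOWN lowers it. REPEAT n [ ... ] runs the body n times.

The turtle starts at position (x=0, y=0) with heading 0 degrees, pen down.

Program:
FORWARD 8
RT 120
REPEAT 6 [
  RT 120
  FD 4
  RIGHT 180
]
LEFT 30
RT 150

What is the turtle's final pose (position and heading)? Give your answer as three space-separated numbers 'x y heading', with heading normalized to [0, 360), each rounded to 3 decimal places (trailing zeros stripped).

Answer: 8 0 120

Derivation:
Executing turtle program step by step:
Start: pos=(0,0), heading=0, pen down
FD 8: (0,0) -> (8,0) [heading=0, draw]
RT 120: heading 0 -> 240
REPEAT 6 [
  -- iteration 1/6 --
  RT 120: heading 240 -> 120
  FD 4: (8,0) -> (6,3.464) [heading=120, draw]
  RT 180: heading 120 -> 300
  -- iteration 2/6 --
  RT 120: heading 300 -> 180
  FD 4: (6,3.464) -> (2,3.464) [heading=180, draw]
  RT 180: heading 180 -> 0
  -- iteration 3/6 --
  RT 120: heading 0 -> 240
  FD 4: (2,3.464) -> (0,0) [heading=240, draw]
  RT 180: heading 240 -> 60
  -- iteration 4/6 --
  RT 120: heading 60 -> 300
  FD 4: (0,0) -> (2,-3.464) [heading=300, draw]
  RT 180: heading 300 -> 120
  -- iteration 5/6 --
  RT 120: heading 120 -> 0
  FD 4: (2,-3.464) -> (6,-3.464) [heading=0, draw]
  RT 180: heading 0 -> 180
  -- iteration 6/6 --
  RT 120: heading 180 -> 60
  FD 4: (6,-3.464) -> (8,0) [heading=60, draw]
  RT 180: heading 60 -> 240
]
LT 30: heading 240 -> 270
RT 150: heading 270 -> 120
Final: pos=(8,0), heading=120, 7 segment(s) drawn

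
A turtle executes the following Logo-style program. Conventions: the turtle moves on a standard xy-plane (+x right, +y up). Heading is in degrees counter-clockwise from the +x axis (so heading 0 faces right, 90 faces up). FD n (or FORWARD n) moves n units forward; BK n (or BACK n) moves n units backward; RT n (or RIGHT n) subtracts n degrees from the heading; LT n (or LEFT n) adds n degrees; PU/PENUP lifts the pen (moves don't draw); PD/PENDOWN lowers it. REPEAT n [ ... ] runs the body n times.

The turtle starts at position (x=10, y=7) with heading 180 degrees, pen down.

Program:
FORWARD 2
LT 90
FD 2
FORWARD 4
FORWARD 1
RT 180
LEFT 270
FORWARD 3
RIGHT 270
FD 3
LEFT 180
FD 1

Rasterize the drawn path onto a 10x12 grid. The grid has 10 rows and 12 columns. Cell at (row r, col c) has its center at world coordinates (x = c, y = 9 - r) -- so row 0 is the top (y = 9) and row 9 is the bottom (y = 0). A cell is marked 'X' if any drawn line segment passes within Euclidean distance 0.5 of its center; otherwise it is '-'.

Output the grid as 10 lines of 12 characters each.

Segment 0: (10,7) -> (8,7)
Segment 1: (8,7) -> (8,5)
Segment 2: (8,5) -> (8,1)
Segment 3: (8,1) -> (8,0)
Segment 4: (8,0) -> (11,-0)
Segment 5: (11,-0) -> (11,3)
Segment 6: (11,3) -> (11,2)

Answer: ------------
------------
--------XXX-
--------X---
--------X---
--------X---
--------X--X
--------X--X
--------X--X
--------XXXX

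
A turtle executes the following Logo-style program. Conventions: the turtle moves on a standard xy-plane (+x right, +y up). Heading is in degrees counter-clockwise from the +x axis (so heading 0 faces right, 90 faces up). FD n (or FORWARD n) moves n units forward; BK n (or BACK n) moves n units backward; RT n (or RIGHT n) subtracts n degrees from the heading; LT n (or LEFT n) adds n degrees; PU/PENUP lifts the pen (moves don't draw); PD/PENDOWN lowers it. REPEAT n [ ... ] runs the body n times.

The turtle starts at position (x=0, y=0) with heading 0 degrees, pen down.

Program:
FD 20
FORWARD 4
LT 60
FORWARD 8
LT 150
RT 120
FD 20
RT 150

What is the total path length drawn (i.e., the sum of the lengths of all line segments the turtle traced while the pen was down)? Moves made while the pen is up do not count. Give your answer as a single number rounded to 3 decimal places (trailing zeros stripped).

Executing turtle program step by step:
Start: pos=(0,0), heading=0, pen down
FD 20: (0,0) -> (20,0) [heading=0, draw]
FD 4: (20,0) -> (24,0) [heading=0, draw]
LT 60: heading 0 -> 60
FD 8: (24,0) -> (28,6.928) [heading=60, draw]
LT 150: heading 60 -> 210
RT 120: heading 210 -> 90
FD 20: (28,6.928) -> (28,26.928) [heading=90, draw]
RT 150: heading 90 -> 300
Final: pos=(28,26.928), heading=300, 4 segment(s) drawn

Segment lengths:
  seg 1: (0,0) -> (20,0), length = 20
  seg 2: (20,0) -> (24,0), length = 4
  seg 3: (24,0) -> (28,6.928), length = 8
  seg 4: (28,6.928) -> (28,26.928), length = 20
Total = 52

Answer: 52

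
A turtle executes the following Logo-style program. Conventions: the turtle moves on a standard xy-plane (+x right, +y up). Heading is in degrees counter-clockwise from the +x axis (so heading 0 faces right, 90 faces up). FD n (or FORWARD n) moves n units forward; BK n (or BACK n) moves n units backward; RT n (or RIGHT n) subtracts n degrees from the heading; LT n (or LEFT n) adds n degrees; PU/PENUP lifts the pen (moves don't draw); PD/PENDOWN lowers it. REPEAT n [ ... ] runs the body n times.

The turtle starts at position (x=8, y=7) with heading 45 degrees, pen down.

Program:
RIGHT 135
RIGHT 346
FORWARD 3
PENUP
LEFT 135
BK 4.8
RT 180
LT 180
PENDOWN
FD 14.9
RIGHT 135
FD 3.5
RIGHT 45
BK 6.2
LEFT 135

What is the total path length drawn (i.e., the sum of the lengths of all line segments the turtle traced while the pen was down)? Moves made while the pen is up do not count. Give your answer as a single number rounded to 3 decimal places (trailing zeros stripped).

Answer: 27.6

Derivation:
Executing turtle program step by step:
Start: pos=(8,7), heading=45, pen down
RT 135: heading 45 -> 270
RT 346: heading 270 -> 284
FD 3: (8,7) -> (8.726,4.089) [heading=284, draw]
PU: pen up
LT 135: heading 284 -> 59
BK 4.8: (8.726,4.089) -> (6.254,-0.025) [heading=59, move]
RT 180: heading 59 -> 239
LT 180: heading 239 -> 59
PD: pen down
FD 14.9: (6.254,-0.025) -> (13.928,12.747) [heading=59, draw]
RT 135: heading 59 -> 284
FD 3.5: (13.928,12.747) -> (14.774,9.35) [heading=284, draw]
RT 45: heading 284 -> 239
BK 6.2: (14.774,9.35) -> (17.968,14.665) [heading=239, draw]
LT 135: heading 239 -> 14
Final: pos=(17.968,14.665), heading=14, 4 segment(s) drawn

Segment lengths:
  seg 1: (8,7) -> (8.726,4.089), length = 3
  seg 2: (6.254,-0.025) -> (13.928,12.747), length = 14.9
  seg 3: (13.928,12.747) -> (14.774,9.35), length = 3.5
  seg 4: (14.774,9.35) -> (17.968,14.665), length = 6.2
Total = 27.6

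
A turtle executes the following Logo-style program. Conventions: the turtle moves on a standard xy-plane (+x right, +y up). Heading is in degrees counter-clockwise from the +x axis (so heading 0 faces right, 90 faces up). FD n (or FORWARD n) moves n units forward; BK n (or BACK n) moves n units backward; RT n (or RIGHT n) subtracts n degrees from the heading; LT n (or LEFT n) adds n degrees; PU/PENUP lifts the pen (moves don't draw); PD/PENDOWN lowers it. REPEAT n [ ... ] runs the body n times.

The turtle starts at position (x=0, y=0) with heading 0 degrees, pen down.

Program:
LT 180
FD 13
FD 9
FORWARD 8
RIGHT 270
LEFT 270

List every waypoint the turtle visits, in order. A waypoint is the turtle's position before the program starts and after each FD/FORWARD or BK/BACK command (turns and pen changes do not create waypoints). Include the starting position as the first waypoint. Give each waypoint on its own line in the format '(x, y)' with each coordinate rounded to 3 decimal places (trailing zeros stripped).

Executing turtle program step by step:
Start: pos=(0,0), heading=0, pen down
LT 180: heading 0 -> 180
FD 13: (0,0) -> (-13,0) [heading=180, draw]
FD 9: (-13,0) -> (-22,0) [heading=180, draw]
FD 8: (-22,0) -> (-30,0) [heading=180, draw]
RT 270: heading 180 -> 270
LT 270: heading 270 -> 180
Final: pos=(-30,0), heading=180, 3 segment(s) drawn
Waypoints (4 total):
(0, 0)
(-13, 0)
(-22, 0)
(-30, 0)

Answer: (0, 0)
(-13, 0)
(-22, 0)
(-30, 0)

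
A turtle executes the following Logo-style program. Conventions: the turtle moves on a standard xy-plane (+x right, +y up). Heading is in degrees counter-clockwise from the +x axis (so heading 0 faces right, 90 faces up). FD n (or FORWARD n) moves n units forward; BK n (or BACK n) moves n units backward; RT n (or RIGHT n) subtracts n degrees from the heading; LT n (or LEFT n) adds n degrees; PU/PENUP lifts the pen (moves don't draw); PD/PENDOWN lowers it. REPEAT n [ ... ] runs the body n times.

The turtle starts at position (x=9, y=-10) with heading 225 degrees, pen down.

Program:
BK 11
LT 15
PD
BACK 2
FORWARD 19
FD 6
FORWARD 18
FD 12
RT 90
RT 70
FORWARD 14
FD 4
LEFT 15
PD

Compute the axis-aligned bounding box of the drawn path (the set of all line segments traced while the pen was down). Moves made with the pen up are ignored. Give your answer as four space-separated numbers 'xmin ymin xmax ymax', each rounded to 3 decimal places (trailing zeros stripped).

Answer: -9.722 -48.121 17.778 -0.49

Derivation:
Executing turtle program step by step:
Start: pos=(9,-10), heading=225, pen down
BK 11: (9,-10) -> (16.778,-2.222) [heading=225, draw]
LT 15: heading 225 -> 240
PD: pen down
BK 2: (16.778,-2.222) -> (17.778,-0.49) [heading=240, draw]
FD 19: (17.778,-0.49) -> (8.278,-16.944) [heading=240, draw]
FD 6: (8.278,-16.944) -> (5.278,-22.14) [heading=240, draw]
FD 18: (5.278,-22.14) -> (-3.722,-37.729) [heading=240, draw]
FD 12: (-3.722,-37.729) -> (-9.722,-48.121) [heading=240, draw]
RT 90: heading 240 -> 150
RT 70: heading 150 -> 80
FD 14: (-9.722,-48.121) -> (-7.291,-34.334) [heading=80, draw]
FD 4: (-7.291,-34.334) -> (-6.596,-30.395) [heading=80, draw]
LT 15: heading 80 -> 95
PD: pen down
Final: pos=(-6.596,-30.395), heading=95, 8 segment(s) drawn

Segment endpoints: x in {-9.722, -7.291, -6.596, -3.722, 5.278, 8.278, 9, 16.778, 17.778}, y in {-48.121, -37.729, -34.334, -30.395, -22.14, -16.944, -10, -2.222, -0.49}
xmin=-9.722, ymin=-48.121, xmax=17.778, ymax=-0.49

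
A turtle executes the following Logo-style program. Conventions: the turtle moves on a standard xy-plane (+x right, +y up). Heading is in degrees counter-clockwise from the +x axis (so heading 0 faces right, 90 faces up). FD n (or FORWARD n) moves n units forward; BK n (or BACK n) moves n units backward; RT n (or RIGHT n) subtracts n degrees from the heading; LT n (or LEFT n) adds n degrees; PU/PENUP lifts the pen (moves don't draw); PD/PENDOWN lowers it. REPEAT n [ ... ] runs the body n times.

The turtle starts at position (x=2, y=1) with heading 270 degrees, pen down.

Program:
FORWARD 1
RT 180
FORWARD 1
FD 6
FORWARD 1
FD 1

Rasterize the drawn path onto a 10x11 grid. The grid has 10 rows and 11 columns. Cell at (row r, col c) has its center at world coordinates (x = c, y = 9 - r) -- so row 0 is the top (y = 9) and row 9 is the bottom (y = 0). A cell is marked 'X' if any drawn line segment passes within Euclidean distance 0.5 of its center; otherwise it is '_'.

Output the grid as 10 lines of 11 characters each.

Segment 0: (2,1) -> (2,0)
Segment 1: (2,0) -> (2,1)
Segment 2: (2,1) -> (2,7)
Segment 3: (2,7) -> (2,8)
Segment 4: (2,8) -> (2,9)

Answer: __X________
__X________
__X________
__X________
__X________
__X________
__X________
__X________
__X________
__X________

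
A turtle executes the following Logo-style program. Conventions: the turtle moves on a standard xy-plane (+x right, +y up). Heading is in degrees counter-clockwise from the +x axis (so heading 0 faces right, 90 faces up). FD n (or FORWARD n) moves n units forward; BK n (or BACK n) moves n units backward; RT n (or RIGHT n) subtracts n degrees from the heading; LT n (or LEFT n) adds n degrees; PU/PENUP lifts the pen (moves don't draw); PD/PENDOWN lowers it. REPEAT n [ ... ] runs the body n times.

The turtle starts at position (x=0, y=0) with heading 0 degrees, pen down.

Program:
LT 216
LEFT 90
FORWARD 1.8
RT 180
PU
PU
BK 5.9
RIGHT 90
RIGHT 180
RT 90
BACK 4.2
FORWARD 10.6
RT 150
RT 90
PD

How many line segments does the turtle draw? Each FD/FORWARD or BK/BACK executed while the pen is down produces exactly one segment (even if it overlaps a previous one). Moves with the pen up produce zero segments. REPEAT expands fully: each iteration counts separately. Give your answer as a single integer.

Answer: 1

Derivation:
Executing turtle program step by step:
Start: pos=(0,0), heading=0, pen down
LT 216: heading 0 -> 216
LT 90: heading 216 -> 306
FD 1.8: (0,0) -> (1.058,-1.456) [heading=306, draw]
RT 180: heading 306 -> 126
PU: pen up
PU: pen up
BK 5.9: (1.058,-1.456) -> (4.526,-6.229) [heading=126, move]
RT 90: heading 126 -> 36
RT 180: heading 36 -> 216
RT 90: heading 216 -> 126
BK 4.2: (4.526,-6.229) -> (6.995,-9.627) [heading=126, move]
FD 10.6: (6.995,-9.627) -> (0.764,-1.052) [heading=126, move]
RT 150: heading 126 -> 336
RT 90: heading 336 -> 246
PD: pen down
Final: pos=(0.764,-1.052), heading=246, 1 segment(s) drawn
Segments drawn: 1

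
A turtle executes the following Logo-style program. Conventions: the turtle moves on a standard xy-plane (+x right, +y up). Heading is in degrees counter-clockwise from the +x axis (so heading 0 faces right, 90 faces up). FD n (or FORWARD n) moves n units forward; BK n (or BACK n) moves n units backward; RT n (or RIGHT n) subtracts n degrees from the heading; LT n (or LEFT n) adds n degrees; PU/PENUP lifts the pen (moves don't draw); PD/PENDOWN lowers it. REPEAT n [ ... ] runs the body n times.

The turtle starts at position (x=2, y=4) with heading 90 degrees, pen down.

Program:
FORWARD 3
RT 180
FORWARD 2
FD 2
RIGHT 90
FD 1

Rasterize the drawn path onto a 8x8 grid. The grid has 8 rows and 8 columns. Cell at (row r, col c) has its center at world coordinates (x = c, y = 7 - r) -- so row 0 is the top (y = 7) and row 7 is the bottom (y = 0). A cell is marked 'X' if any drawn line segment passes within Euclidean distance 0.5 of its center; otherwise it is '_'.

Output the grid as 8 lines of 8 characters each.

Answer: __X_____
__X_____
__X_____
__X_____
_XX_____
________
________
________

Derivation:
Segment 0: (2,4) -> (2,7)
Segment 1: (2,7) -> (2,5)
Segment 2: (2,5) -> (2,3)
Segment 3: (2,3) -> (1,3)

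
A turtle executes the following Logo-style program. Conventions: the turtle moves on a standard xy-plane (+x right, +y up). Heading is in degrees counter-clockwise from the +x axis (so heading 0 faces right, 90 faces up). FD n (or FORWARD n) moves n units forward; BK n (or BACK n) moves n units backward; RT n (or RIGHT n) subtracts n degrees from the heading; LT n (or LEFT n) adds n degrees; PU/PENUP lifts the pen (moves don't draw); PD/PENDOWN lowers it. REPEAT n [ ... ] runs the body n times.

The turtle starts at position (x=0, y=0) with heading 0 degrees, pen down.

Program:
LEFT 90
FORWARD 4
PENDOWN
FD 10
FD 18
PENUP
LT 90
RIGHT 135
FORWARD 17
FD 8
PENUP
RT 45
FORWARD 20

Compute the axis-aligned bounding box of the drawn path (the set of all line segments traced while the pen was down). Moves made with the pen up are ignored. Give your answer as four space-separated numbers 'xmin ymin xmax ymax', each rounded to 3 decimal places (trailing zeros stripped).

Answer: 0 0 0 32

Derivation:
Executing turtle program step by step:
Start: pos=(0,0), heading=0, pen down
LT 90: heading 0 -> 90
FD 4: (0,0) -> (0,4) [heading=90, draw]
PD: pen down
FD 10: (0,4) -> (0,14) [heading=90, draw]
FD 18: (0,14) -> (0,32) [heading=90, draw]
PU: pen up
LT 90: heading 90 -> 180
RT 135: heading 180 -> 45
FD 17: (0,32) -> (12.021,44.021) [heading=45, move]
FD 8: (12.021,44.021) -> (17.678,49.678) [heading=45, move]
PU: pen up
RT 45: heading 45 -> 0
FD 20: (17.678,49.678) -> (37.678,49.678) [heading=0, move]
Final: pos=(37.678,49.678), heading=0, 3 segment(s) drawn

Segment endpoints: x in {0, 0, 0, 0}, y in {0, 4, 14, 32}
xmin=0, ymin=0, xmax=0, ymax=32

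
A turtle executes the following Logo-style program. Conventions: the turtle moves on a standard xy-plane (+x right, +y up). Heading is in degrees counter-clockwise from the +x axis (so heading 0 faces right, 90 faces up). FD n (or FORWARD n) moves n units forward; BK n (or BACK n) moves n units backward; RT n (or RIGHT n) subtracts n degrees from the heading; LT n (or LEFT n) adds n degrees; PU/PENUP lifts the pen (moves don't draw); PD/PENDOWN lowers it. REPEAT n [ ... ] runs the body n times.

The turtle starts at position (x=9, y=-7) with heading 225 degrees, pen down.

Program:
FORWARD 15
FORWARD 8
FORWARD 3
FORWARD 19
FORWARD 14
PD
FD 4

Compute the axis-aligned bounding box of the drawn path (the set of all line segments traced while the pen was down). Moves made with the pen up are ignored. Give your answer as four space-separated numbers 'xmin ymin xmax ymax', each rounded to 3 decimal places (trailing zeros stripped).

Answer: -35.548 -51.548 9 -7

Derivation:
Executing turtle program step by step:
Start: pos=(9,-7), heading=225, pen down
FD 15: (9,-7) -> (-1.607,-17.607) [heading=225, draw]
FD 8: (-1.607,-17.607) -> (-7.263,-23.263) [heading=225, draw]
FD 3: (-7.263,-23.263) -> (-9.385,-25.385) [heading=225, draw]
FD 19: (-9.385,-25.385) -> (-22.82,-38.82) [heading=225, draw]
FD 14: (-22.82,-38.82) -> (-32.719,-48.719) [heading=225, draw]
PD: pen down
FD 4: (-32.719,-48.719) -> (-35.548,-51.548) [heading=225, draw]
Final: pos=(-35.548,-51.548), heading=225, 6 segment(s) drawn

Segment endpoints: x in {-35.548, -32.719, -22.82, -9.385, -7.263, -1.607, 9}, y in {-51.548, -48.719, -38.82, -25.385, -23.263, -17.607, -7}
xmin=-35.548, ymin=-51.548, xmax=9, ymax=-7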